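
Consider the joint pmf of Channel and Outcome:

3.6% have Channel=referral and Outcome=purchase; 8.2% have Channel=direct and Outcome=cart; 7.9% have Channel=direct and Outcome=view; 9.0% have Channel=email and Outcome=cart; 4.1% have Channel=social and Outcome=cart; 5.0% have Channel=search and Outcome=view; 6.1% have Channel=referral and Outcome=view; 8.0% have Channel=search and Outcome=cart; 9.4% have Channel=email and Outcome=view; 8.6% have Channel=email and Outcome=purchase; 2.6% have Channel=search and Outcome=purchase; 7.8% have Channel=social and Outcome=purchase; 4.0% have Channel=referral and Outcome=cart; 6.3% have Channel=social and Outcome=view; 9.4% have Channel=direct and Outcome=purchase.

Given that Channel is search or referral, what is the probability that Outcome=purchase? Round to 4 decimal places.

P(Channel=search) = 0.050 + 0.080 + 0.026 = 0.156.
P(Channel=referral) = 0.061 + 0.040 + 0.036 = 0.137.
P(Channel ∈ {search, referral}) = 0.156 + 0.137 = 0.293; P(Outcome=purchase, Channel ∈ {search, referral}) = 0.026 + 0.036 = 0.062.
P(Outcome=purchase | Channel ∈ {search, referral}) = 0.062/0.293 = 0.2116.

0.2116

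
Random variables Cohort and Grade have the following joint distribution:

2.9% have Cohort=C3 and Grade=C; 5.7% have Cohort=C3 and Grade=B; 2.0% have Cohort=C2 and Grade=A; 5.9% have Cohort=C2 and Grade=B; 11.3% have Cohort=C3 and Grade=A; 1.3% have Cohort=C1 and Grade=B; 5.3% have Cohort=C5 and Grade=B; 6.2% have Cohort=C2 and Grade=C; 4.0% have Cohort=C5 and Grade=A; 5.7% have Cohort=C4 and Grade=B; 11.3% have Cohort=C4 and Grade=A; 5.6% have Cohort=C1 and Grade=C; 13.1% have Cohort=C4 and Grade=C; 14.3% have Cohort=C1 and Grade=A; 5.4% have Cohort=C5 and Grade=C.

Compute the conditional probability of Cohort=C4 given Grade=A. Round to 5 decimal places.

0.26340

P(Grade=A) = 0.143 + 0.020 + 0.113 + 0.113 + 0.040 = 0.429.
P(Cohort=C4 | Grade=A) = 0.113/0.429 = 0.26340.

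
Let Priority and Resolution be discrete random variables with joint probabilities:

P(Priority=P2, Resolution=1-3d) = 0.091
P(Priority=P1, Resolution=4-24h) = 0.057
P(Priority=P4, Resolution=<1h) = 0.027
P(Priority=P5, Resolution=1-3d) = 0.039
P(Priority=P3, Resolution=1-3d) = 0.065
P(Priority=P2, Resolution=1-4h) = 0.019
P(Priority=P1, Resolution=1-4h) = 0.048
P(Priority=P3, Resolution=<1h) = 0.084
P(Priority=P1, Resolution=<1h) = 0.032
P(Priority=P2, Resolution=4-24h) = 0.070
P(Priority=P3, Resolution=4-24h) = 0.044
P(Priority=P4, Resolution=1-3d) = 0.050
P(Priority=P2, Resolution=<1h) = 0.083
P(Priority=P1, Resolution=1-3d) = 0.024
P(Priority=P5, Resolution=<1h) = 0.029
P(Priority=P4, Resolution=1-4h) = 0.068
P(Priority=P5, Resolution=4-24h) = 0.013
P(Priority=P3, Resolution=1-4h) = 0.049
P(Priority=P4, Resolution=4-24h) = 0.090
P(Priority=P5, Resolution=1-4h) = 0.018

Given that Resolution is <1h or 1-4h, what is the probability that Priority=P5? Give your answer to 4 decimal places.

0.1028

P(Resolution=<1h) = 0.032 + 0.083 + 0.084 + 0.027 + 0.029 = 0.255.
P(Resolution=1-4h) = 0.048 + 0.019 + 0.049 + 0.068 + 0.018 = 0.202.
P(Resolution ∈ {<1h, 1-4h}) = 0.255 + 0.202 = 0.457; P(Priority=P5, Resolution ∈ {<1h, 1-4h}) = 0.029 + 0.018 = 0.047.
P(Priority=P5 | Resolution ∈ {<1h, 1-4h}) = 0.047/0.457 = 0.1028.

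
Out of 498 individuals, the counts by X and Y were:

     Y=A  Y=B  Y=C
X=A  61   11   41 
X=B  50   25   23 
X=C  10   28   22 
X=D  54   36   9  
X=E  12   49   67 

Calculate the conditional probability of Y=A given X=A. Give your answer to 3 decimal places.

Total with X=A: 61 + 11 + 41 = 113.
P(Y=A | X=A) = 61/113 = 0.540.

0.540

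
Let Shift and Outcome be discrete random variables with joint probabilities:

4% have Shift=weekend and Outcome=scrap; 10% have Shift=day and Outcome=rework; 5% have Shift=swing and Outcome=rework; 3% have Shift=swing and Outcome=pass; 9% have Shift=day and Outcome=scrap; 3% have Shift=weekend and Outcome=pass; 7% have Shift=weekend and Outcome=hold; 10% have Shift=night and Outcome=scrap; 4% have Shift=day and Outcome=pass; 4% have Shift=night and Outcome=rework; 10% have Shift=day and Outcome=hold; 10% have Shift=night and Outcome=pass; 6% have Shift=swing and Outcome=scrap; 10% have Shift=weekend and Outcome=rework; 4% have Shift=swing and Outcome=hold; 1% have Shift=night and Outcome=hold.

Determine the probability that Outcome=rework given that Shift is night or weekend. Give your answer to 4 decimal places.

0.2857

P(Shift=night) = 0.10 + 0.04 + 0.10 + 0.01 = 0.25.
P(Shift=weekend) = 0.03 + 0.10 + 0.04 + 0.07 = 0.24.
P(Shift ∈ {night, weekend}) = 0.25 + 0.24 = 0.49; P(Outcome=rework, Shift ∈ {night, weekend}) = 0.04 + 0.10 = 0.14.
P(Outcome=rework | Shift ∈ {night, weekend}) = 0.14/0.49 = 0.2857.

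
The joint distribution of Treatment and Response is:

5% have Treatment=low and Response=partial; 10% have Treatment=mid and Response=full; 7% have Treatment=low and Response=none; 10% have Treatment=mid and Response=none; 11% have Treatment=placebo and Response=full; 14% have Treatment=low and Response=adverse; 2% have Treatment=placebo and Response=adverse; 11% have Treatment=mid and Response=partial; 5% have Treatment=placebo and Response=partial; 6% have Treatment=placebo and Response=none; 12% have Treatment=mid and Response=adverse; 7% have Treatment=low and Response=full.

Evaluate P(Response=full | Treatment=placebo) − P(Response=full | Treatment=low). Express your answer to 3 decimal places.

P(Treatment=placebo) = 0.06 + 0.05 + 0.11 + 0.02 = 0.24; P(Response=full | Treatment=placebo) = 0.11/0.24 = 0.4583.
P(Treatment=low) = 0.07 + 0.05 + 0.07 + 0.14 = 0.33; P(Response=full | Treatment=low) = 0.07/0.33 = 0.2121.
Difference = 0.246.

0.246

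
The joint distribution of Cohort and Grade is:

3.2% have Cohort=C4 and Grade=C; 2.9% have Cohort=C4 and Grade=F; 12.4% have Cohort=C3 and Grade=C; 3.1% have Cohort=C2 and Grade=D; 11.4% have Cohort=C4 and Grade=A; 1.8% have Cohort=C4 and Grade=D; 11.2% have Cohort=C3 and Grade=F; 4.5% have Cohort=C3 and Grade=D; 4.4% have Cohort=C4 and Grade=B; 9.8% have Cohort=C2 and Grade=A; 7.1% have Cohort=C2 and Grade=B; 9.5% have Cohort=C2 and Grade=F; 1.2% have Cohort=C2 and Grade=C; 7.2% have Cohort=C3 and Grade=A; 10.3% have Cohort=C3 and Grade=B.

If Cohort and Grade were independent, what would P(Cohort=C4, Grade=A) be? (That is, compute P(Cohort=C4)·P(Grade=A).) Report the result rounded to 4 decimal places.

0.0673

P(Cohort=C4) = 0.114 + 0.044 + 0.032 + 0.018 + 0.029 = 0.237.
P(Grade=A) = 0.098 + 0.072 + 0.114 = 0.284.
Product: 0.237 × 0.284 = 0.0673.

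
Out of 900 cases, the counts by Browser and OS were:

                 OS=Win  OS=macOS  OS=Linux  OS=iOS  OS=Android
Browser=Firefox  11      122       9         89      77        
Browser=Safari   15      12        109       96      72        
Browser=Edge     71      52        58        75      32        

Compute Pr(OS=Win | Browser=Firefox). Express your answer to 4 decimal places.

Total with Browser=Firefox: 11 + 122 + 9 + 89 + 77 = 308.
P(OS=Win | Browser=Firefox) = 11/308 = 0.0357.

0.0357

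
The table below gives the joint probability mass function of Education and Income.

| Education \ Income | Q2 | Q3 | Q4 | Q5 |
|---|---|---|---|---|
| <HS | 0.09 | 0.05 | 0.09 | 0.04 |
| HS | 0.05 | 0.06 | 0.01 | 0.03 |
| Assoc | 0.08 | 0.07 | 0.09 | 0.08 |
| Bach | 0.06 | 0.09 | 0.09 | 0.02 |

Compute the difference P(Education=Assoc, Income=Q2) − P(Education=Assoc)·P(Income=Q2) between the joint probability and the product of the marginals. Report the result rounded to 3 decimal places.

P(Education=Assoc) = 0.08 + 0.07 + 0.09 + 0.08 = 0.32.
P(Income=Q2) = 0.09 + 0.05 + 0.08 + 0.06 = 0.28.
P(Education=Assoc, Income=Q2) − P(Education=Assoc)P(Income=Q2) = 0.08 − 0.32×0.28 = -0.010.

-0.010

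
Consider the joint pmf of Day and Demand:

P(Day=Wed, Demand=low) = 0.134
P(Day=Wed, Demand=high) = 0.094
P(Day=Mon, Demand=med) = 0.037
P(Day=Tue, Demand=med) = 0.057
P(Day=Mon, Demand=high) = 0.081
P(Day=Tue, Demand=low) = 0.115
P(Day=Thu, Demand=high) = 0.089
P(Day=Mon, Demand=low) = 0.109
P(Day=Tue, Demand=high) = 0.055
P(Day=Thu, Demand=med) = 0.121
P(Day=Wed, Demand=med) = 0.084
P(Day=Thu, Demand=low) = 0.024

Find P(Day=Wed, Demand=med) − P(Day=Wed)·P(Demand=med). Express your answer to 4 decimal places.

P(Day=Wed) = 0.134 + 0.084 + 0.094 = 0.312.
P(Demand=med) = 0.037 + 0.057 + 0.084 + 0.121 = 0.299.
P(Day=Wed, Demand=med) − P(Day=Wed)P(Demand=med) = 0.084 − 0.312×0.299 = -0.0093.

-0.0093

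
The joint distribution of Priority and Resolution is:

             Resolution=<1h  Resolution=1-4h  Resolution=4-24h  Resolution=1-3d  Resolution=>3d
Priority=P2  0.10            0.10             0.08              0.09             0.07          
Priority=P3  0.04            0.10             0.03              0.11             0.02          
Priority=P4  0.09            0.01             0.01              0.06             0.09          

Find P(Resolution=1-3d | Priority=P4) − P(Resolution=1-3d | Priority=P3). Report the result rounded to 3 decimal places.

-0.136

P(Priority=P4) = 0.09 + 0.01 + 0.01 + 0.06 + 0.09 = 0.26; P(Resolution=1-3d | Priority=P4) = 0.06/0.26 = 0.2308.
P(Priority=P3) = 0.04 + 0.10 + 0.03 + 0.11 + 0.02 = 0.30; P(Resolution=1-3d | Priority=P3) = 0.11/0.30 = 0.3667.
Difference = -0.136.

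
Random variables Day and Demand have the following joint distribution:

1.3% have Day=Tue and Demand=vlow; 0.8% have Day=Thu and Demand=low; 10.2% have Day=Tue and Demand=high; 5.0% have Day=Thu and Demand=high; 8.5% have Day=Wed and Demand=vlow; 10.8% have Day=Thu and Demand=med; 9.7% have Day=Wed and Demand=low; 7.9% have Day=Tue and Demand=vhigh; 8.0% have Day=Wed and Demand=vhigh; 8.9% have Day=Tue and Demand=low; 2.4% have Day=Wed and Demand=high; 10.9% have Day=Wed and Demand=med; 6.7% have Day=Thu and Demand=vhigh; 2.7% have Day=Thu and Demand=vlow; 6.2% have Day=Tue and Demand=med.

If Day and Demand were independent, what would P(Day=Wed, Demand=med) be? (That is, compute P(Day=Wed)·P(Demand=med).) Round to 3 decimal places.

P(Day=Wed) = 0.085 + 0.097 + 0.109 + 0.024 + 0.080 = 0.395.
P(Demand=med) = 0.062 + 0.109 + 0.108 = 0.279.
Product: 0.395 × 0.279 = 0.110.

0.110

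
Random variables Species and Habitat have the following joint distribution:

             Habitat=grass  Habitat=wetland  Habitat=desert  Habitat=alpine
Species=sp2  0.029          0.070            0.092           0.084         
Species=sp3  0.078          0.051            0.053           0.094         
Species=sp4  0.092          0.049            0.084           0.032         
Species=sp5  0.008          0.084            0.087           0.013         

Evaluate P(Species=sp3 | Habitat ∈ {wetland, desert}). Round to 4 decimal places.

P(Habitat=wetland) = 0.070 + 0.051 + 0.049 + 0.084 = 0.254.
P(Habitat=desert) = 0.092 + 0.053 + 0.084 + 0.087 = 0.316.
P(Habitat ∈ {wetland, desert}) = 0.254 + 0.316 = 0.570; P(Species=sp3, Habitat ∈ {wetland, desert}) = 0.051 + 0.053 = 0.104.
P(Species=sp3 | Habitat ∈ {wetland, desert}) = 0.104/0.570 = 0.1825.

0.1825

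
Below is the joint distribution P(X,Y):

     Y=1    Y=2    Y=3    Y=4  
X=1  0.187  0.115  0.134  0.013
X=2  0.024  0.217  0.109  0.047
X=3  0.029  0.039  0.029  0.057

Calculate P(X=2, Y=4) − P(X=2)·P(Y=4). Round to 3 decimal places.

P(X=2) = 0.024 + 0.217 + 0.109 + 0.047 = 0.397.
P(Y=4) = 0.013 + 0.047 + 0.057 = 0.117.
P(X=2, Y=4) − P(X=2)P(Y=4) = 0.047 − 0.397×0.117 = 0.001.

0.001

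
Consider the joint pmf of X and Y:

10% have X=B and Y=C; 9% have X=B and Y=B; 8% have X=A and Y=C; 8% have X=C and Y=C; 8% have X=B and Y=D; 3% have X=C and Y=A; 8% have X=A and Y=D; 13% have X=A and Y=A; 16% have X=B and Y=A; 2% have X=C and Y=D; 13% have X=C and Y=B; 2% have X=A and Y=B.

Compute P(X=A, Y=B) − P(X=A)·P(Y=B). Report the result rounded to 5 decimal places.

-0.05440

P(X=A) = 0.13 + 0.02 + 0.08 + 0.08 = 0.31.
P(Y=B) = 0.02 + 0.09 + 0.13 = 0.24.
P(X=A, Y=B) − P(X=A)P(Y=B) = 0.02 − 0.31×0.24 = -0.05440.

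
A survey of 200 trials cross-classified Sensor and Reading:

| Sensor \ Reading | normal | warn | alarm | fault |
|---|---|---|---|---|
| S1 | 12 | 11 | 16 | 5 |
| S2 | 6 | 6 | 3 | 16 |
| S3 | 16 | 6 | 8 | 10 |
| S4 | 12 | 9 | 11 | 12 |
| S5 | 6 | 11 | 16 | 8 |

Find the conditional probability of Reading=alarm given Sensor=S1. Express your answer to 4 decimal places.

Total with Sensor=S1: 12 + 11 + 16 + 5 = 44.
P(Reading=alarm | Sensor=S1) = 16/44 = 0.3636.

0.3636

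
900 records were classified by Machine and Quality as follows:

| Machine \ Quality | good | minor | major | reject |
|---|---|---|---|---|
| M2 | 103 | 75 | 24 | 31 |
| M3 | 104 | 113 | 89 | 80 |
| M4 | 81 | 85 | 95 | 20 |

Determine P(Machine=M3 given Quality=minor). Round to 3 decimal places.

0.414

Total with Quality=minor: 75 + 113 + 85 = 273.
P(Machine=M3 | Quality=minor) = 113/273 = 0.414.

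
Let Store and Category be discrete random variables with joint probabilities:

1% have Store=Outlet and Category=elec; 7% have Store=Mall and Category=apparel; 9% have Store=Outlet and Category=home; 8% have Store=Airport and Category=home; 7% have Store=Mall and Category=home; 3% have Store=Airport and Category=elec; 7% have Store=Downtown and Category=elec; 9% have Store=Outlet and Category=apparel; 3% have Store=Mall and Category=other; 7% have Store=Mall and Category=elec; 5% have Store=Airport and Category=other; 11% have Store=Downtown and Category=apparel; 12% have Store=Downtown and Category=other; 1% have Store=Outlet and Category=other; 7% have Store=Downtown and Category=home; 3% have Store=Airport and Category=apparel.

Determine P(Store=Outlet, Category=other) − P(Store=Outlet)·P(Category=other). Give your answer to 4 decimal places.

P(Store=Outlet) = 0.09 + 0.01 + 0.09 + 0.01 = 0.20.
P(Category=other) = 0.12 + 0.03 + 0.05 + 0.01 = 0.21.
P(Store=Outlet, Category=other) − P(Store=Outlet)P(Category=other) = 0.01 − 0.20×0.21 = -0.0320.

-0.0320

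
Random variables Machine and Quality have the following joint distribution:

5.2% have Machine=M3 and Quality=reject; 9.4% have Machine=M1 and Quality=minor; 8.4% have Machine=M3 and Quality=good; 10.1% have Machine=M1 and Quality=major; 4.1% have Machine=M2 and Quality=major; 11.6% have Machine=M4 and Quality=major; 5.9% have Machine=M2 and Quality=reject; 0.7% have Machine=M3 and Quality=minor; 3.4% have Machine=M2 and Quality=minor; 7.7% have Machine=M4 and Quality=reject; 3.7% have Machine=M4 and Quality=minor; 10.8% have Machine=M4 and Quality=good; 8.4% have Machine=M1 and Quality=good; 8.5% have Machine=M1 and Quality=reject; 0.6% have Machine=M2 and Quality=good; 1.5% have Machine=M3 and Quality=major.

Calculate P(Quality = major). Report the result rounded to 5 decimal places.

P(Quality=major) = 0.101 + 0.041 + 0.015 + 0.116 = 0.273.

0.27300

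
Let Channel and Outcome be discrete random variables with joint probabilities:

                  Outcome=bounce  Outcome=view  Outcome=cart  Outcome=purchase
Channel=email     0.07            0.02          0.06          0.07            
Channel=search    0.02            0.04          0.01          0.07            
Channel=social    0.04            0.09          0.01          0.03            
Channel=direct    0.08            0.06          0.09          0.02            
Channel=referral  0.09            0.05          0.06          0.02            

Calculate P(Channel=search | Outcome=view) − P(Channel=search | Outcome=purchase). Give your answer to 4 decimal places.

P(Outcome=view) = 0.02 + 0.04 + 0.09 + 0.06 + 0.05 = 0.26; P(Channel=search | Outcome=view) = 0.04/0.26 = 0.15385.
P(Outcome=purchase) = 0.07 + 0.07 + 0.03 + 0.02 + 0.02 = 0.21; P(Channel=search | Outcome=purchase) = 0.07/0.21 = 0.33333.
Difference = -0.1795.

-0.1795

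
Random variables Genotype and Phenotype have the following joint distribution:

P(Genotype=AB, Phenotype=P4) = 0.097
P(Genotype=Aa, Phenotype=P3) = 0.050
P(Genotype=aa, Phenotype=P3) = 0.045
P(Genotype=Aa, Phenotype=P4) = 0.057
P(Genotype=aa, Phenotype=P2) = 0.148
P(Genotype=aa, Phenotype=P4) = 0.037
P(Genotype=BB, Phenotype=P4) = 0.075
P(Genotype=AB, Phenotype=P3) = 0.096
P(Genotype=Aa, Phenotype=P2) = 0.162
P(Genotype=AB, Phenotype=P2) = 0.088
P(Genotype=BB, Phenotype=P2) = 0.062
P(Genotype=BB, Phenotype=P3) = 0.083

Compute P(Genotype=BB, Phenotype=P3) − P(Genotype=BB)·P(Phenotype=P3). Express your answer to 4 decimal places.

0.0227

P(Genotype=BB) = 0.062 + 0.083 + 0.075 = 0.220.
P(Phenotype=P3) = 0.050 + 0.045 + 0.096 + 0.083 = 0.274.
P(Genotype=BB, Phenotype=P3) − P(Genotype=BB)P(Phenotype=P3) = 0.083 − 0.220×0.274 = 0.0227.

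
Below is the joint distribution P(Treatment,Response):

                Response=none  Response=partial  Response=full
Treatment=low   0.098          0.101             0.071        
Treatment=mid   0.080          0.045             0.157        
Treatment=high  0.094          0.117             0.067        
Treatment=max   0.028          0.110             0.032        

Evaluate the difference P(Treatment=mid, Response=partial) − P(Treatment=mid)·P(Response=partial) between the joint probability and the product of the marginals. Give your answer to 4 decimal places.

P(Treatment=mid) = 0.080 + 0.045 + 0.157 = 0.282.
P(Response=partial) = 0.101 + 0.045 + 0.117 + 0.110 = 0.373.
P(Treatment=mid, Response=partial) − P(Treatment=mid)P(Response=partial) = 0.045 − 0.282×0.373 = -0.0602.

-0.0602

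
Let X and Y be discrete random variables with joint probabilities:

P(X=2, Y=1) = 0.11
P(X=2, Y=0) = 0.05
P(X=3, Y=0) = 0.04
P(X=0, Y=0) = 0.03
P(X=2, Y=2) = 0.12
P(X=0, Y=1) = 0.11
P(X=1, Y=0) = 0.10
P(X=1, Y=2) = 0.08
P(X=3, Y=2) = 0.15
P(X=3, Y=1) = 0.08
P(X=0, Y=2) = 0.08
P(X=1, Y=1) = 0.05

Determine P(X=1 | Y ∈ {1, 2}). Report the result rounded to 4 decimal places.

P(Y=1) = 0.11 + 0.05 + 0.11 + 0.08 = 0.35.
P(Y=2) = 0.08 + 0.08 + 0.12 + 0.15 = 0.43.
P(Y ∈ {1, 2}) = 0.35 + 0.43 = 0.78; P(X=1, Y ∈ {1, 2}) = 0.05 + 0.08 = 0.13.
P(X=1 | Y ∈ {1, 2}) = 0.13/0.78 = 0.1667.

0.1667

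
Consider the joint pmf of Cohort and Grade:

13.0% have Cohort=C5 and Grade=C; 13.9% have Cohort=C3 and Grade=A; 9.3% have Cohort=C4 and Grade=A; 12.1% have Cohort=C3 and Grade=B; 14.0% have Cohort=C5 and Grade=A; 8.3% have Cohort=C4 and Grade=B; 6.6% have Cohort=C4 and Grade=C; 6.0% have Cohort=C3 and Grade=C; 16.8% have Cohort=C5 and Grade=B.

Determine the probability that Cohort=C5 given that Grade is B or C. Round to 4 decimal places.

0.4745

P(Grade=B) = 0.121 + 0.083 + 0.168 = 0.372.
P(Grade=C) = 0.060 + 0.066 + 0.130 = 0.256.
P(Grade ∈ {B, C}) = 0.372 + 0.256 = 0.628; P(Cohort=C5, Grade ∈ {B, C}) = 0.168 + 0.130 = 0.298.
P(Cohort=C5 | Grade ∈ {B, C}) = 0.298/0.628 = 0.4745.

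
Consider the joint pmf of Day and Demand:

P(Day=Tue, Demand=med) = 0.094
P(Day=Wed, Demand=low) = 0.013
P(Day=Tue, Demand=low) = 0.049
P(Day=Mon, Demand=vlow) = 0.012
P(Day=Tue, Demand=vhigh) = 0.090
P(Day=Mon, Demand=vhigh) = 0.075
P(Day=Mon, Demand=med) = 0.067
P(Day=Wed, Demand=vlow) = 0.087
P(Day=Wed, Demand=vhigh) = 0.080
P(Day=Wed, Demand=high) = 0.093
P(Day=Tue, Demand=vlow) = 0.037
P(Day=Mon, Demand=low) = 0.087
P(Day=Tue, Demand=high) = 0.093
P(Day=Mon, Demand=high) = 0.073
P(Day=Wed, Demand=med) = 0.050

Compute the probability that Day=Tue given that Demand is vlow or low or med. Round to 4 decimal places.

P(Demand=vlow) = 0.012 + 0.037 + 0.087 = 0.136.
P(Demand=low) = 0.087 + 0.049 + 0.013 = 0.149.
P(Demand=med) = 0.067 + 0.094 + 0.050 = 0.211.
P(Demand ∈ {vlow, low, med}) = 0.136 + 0.149 + 0.211 = 0.496; P(Day=Tue, Demand ∈ {vlow, low, med}) = 0.037 + 0.049 + 0.094 = 0.180.
P(Day=Tue | Demand ∈ {vlow, low, med}) = 0.180/0.496 = 0.3629.

0.3629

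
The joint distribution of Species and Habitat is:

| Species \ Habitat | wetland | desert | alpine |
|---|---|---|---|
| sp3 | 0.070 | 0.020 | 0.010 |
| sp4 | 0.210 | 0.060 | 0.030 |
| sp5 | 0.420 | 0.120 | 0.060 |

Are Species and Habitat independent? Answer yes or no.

Every cell satisfies P(Species,Habitat) = P(Species)·P(Habitat). For instance P(Species=sp4) = 0.300, P(Habitat=wetland) = 0.700, and 0.300×0.700 = 0.210 matches the joint entry. So Species and Habitat are independent.

yes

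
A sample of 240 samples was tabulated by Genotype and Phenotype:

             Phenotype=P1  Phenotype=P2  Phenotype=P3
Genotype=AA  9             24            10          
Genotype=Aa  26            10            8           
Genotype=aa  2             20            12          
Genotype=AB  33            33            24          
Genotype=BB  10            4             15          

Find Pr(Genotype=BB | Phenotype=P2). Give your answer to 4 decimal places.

0.0440

Total with Phenotype=P2: 24 + 10 + 20 + 33 + 4 = 91.
P(Genotype=BB | Phenotype=P2) = 4/91 = 0.0440.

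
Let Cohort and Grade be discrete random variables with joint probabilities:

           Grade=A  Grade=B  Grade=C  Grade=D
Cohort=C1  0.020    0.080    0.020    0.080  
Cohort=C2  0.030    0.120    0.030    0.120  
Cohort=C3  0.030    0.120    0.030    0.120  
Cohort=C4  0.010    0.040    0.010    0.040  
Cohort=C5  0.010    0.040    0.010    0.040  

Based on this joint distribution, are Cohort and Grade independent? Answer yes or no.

Every cell satisfies P(Cohort,Grade) = P(Cohort)·P(Grade). For instance P(Cohort=C5) = 0.100, P(Grade=B) = 0.400, and 0.100×0.400 = 0.040 matches the joint entry. So Cohort and Grade are independent.

yes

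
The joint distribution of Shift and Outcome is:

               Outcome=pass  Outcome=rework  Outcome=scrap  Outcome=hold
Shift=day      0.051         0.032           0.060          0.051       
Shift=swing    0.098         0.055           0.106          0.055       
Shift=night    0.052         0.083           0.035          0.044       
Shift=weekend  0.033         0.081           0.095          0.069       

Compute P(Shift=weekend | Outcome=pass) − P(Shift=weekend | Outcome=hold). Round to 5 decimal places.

-0.17404

P(Outcome=pass) = 0.051 + 0.098 + 0.052 + 0.033 = 0.234; P(Shift=weekend | Outcome=pass) = 0.033/0.234 = 0.141026.
P(Outcome=hold) = 0.051 + 0.055 + 0.044 + 0.069 = 0.219; P(Shift=weekend | Outcome=hold) = 0.069/0.219 = 0.315068.
Difference = -0.17404.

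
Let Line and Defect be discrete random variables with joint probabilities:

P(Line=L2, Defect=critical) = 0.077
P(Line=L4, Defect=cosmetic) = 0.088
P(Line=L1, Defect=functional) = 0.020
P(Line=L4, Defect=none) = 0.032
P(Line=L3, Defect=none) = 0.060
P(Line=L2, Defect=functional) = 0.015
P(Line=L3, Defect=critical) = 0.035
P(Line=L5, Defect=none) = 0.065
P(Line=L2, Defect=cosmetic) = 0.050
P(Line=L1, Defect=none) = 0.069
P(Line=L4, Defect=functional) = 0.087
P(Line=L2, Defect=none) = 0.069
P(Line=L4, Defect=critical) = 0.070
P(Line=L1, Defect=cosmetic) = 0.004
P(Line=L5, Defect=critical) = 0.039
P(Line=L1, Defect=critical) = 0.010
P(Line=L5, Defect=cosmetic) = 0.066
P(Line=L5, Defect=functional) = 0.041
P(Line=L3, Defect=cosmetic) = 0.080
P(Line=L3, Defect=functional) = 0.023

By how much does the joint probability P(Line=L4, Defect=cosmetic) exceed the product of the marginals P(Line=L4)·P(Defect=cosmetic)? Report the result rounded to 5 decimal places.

0.00822

P(Line=L4) = 0.032 + 0.088 + 0.087 + 0.070 = 0.277.
P(Defect=cosmetic) = 0.004 + 0.050 + 0.080 + 0.088 + 0.066 = 0.288.
P(Line=L4, Defect=cosmetic) − P(Line=L4)P(Defect=cosmetic) = 0.088 − 0.277×0.288 = 0.00822.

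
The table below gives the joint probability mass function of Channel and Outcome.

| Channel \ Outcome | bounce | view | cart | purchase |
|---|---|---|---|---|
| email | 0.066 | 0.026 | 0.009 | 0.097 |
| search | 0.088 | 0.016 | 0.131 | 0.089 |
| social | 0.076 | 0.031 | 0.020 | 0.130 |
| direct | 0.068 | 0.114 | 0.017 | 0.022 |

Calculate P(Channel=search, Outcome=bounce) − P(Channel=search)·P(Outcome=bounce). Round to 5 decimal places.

-0.00855

P(Channel=search) = 0.088 + 0.016 + 0.131 + 0.089 = 0.324.
P(Outcome=bounce) = 0.066 + 0.088 + 0.076 + 0.068 = 0.298.
P(Channel=search, Outcome=bounce) − P(Channel=search)P(Outcome=bounce) = 0.088 − 0.324×0.298 = -0.00855.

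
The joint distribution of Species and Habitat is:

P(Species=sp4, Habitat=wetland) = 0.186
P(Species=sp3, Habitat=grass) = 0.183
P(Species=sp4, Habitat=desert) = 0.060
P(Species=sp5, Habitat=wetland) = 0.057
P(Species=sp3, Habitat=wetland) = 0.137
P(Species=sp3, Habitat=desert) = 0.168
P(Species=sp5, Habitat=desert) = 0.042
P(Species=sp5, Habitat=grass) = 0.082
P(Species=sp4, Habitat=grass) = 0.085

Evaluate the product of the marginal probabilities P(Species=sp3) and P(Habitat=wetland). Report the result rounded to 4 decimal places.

0.1854

P(Species=sp3) = 0.183 + 0.137 + 0.168 = 0.488.
P(Habitat=wetland) = 0.137 + 0.186 + 0.057 = 0.380.
Product: 0.488 × 0.380 = 0.1854.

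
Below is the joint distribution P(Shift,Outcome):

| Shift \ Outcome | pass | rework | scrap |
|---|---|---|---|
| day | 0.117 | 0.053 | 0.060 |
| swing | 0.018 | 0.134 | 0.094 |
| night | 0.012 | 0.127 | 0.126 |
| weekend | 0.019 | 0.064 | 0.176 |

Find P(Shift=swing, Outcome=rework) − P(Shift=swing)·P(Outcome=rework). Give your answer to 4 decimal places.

P(Shift=swing) = 0.018 + 0.134 + 0.094 = 0.246.
P(Outcome=rework) = 0.053 + 0.134 + 0.127 + 0.064 = 0.378.
P(Shift=swing, Outcome=rework) − P(Shift=swing)P(Outcome=rework) = 0.134 − 0.246×0.378 = 0.0410.

0.0410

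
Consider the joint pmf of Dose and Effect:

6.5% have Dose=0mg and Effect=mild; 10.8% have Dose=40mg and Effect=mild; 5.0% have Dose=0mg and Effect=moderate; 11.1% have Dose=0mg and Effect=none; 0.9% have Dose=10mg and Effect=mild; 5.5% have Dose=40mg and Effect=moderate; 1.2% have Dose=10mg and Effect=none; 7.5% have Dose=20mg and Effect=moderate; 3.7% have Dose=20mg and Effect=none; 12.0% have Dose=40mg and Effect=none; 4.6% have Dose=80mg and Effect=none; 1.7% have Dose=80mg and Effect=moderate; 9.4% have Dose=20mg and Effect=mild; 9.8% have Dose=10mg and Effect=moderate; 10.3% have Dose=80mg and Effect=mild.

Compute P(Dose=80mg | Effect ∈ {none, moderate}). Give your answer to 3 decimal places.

P(Effect=none) = 0.111 + 0.012 + 0.037 + 0.120 + 0.046 = 0.326.
P(Effect=moderate) = 0.050 + 0.098 + 0.075 + 0.055 + 0.017 = 0.295.
P(Effect ∈ {none, moderate}) = 0.326 + 0.295 = 0.621; P(Dose=80mg, Effect ∈ {none, moderate}) = 0.046 + 0.017 = 0.063.
P(Dose=80mg | Effect ∈ {none, moderate}) = 0.063/0.621 = 0.101.

0.101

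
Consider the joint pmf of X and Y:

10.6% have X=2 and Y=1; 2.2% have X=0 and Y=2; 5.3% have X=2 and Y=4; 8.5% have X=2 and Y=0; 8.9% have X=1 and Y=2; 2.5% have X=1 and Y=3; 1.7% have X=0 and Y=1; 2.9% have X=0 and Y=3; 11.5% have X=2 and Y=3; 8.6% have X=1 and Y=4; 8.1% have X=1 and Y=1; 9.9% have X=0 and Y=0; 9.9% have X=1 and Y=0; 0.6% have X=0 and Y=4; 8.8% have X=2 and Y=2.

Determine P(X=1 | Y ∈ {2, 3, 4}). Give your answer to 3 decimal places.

0.390

P(Y=2) = 0.022 + 0.089 + 0.088 = 0.199.
P(Y=3) = 0.029 + 0.025 + 0.115 = 0.169.
P(Y=4) = 0.006 + 0.086 + 0.053 = 0.145.
P(Y ∈ {2, 3, 4}) = 0.199 + 0.169 + 0.145 = 0.513; P(X=1, Y ∈ {2, 3, 4}) = 0.089 + 0.025 + 0.086 = 0.200.
P(X=1 | Y ∈ {2, 3, 4}) = 0.200/0.513 = 0.390.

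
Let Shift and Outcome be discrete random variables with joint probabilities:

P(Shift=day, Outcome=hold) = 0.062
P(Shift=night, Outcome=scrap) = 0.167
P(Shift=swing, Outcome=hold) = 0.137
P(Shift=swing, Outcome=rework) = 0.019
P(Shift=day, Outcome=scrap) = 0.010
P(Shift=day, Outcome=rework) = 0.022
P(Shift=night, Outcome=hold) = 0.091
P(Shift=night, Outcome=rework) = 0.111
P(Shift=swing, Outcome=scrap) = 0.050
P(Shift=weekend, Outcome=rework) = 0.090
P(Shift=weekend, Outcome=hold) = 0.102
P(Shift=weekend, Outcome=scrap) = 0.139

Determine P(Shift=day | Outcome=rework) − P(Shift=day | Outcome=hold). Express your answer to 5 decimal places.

-0.06725

P(Outcome=rework) = 0.022 + 0.019 + 0.111 + 0.090 = 0.242; P(Shift=day | Outcome=rework) = 0.022/0.242 = 0.090909.
P(Outcome=hold) = 0.062 + 0.137 + 0.091 + 0.102 = 0.392; P(Shift=day | Outcome=hold) = 0.062/0.392 = 0.158163.
Difference = -0.06725.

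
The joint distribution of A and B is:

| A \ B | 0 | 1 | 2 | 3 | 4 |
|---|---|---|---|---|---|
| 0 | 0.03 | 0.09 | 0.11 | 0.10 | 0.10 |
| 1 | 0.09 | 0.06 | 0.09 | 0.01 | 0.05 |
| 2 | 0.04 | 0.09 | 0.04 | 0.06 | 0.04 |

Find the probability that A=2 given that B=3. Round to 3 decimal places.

0.353

P(B=3) = 0.10 + 0.01 + 0.06 = 0.17.
P(A=2 | B=3) = 0.06/0.17 = 0.353.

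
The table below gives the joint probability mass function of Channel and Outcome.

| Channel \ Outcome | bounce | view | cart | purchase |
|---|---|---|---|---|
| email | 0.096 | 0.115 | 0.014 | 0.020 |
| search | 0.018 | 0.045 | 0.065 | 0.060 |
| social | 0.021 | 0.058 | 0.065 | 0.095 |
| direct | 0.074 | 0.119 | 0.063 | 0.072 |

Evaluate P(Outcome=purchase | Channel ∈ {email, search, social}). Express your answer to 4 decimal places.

0.2604

P(Channel=email) = 0.096 + 0.115 + 0.014 + 0.020 = 0.245.
P(Channel=search) = 0.018 + 0.045 + 0.065 + 0.060 = 0.188.
P(Channel=social) = 0.021 + 0.058 + 0.065 + 0.095 = 0.239.
P(Channel ∈ {email, search, social}) = 0.245 + 0.188 + 0.239 = 0.672; P(Outcome=purchase, Channel ∈ {email, search, social}) = 0.020 + 0.060 + 0.095 = 0.175.
P(Outcome=purchase | Channel ∈ {email, search, social}) = 0.175/0.672 = 0.2604.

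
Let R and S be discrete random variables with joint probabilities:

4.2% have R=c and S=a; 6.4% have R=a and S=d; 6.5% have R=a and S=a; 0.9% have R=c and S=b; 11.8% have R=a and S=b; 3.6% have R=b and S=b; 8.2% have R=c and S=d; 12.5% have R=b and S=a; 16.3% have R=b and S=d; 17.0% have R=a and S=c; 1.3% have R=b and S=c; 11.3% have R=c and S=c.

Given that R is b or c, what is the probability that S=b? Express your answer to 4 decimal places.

0.0772

P(R=b) = 0.125 + 0.036 + 0.013 + 0.163 = 0.337.
P(R=c) = 0.042 + 0.009 + 0.113 + 0.082 = 0.246.
P(R ∈ {b, c}) = 0.337 + 0.246 = 0.583; P(S=b, R ∈ {b, c}) = 0.036 + 0.009 = 0.045.
P(S=b | R ∈ {b, c}) = 0.045/0.583 = 0.0772.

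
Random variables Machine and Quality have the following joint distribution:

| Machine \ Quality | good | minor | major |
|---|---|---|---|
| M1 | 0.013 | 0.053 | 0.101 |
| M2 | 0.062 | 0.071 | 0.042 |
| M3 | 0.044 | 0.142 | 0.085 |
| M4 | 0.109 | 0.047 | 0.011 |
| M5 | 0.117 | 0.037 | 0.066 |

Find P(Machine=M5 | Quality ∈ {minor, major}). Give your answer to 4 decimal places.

0.1573

P(Quality=minor) = 0.053 + 0.071 + 0.142 + 0.047 + 0.037 = 0.350.
P(Quality=major) = 0.101 + 0.042 + 0.085 + 0.011 + 0.066 = 0.305.
P(Quality ∈ {minor, major}) = 0.350 + 0.305 = 0.655; P(Machine=M5, Quality ∈ {minor, major}) = 0.037 + 0.066 = 0.103.
P(Machine=M5 | Quality ∈ {minor, major}) = 0.103/0.655 = 0.1573.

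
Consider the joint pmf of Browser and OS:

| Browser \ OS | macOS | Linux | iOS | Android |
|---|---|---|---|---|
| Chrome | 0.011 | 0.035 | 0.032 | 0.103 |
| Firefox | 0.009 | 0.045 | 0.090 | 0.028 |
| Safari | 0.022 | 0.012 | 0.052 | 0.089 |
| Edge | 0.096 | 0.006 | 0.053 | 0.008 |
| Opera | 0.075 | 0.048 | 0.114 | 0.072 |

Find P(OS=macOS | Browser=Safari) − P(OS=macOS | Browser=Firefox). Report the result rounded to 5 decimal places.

0.07339

P(Browser=Safari) = 0.022 + 0.012 + 0.052 + 0.089 = 0.175; P(OS=macOS | Browser=Safari) = 0.022/0.175 = 0.125714.
P(Browser=Firefox) = 0.009 + 0.045 + 0.090 + 0.028 = 0.172; P(OS=macOS | Browser=Firefox) = 0.009/0.172 = 0.052326.
Difference = 0.07339.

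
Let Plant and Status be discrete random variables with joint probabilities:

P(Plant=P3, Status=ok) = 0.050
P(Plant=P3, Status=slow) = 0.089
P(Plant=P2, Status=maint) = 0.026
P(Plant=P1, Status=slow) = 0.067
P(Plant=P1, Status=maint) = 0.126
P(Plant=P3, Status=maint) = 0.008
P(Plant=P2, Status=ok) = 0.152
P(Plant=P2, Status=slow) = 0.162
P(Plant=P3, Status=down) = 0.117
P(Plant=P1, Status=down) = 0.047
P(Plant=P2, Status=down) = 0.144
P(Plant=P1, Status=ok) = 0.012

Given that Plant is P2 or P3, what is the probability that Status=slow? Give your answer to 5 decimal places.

0.33556

P(Plant=P2) = 0.152 + 0.162 + 0.144 + 0.026 = 0.484.
P(Plant=P3) = 0.050 + 0.089 + 0.117 + 0.008 = 0.264.
P(Plant ∈ {P2, P3}) = 0.484 + 0.264 = 0.748; P(Status=slow, Plant ∈ {P2, P3}) = 0.162 + 0.089 = 0.251.
P(Status=slow | Plant ∈ {P2, P3}) = 0.251/0.748 = 0.33556.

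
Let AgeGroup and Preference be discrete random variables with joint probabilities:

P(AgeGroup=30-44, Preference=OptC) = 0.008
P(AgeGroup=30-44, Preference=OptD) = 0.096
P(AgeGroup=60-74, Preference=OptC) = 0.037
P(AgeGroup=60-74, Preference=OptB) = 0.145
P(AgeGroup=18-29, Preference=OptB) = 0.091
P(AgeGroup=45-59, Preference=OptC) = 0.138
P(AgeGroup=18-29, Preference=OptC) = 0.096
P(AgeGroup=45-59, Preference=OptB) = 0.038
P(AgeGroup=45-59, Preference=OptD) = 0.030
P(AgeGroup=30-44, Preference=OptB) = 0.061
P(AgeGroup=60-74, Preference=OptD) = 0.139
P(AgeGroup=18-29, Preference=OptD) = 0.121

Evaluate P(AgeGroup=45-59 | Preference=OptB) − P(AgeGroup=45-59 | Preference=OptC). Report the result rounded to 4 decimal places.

P(Preference=OptB) = 0.091 + 0.061 + 0.038 + 0.145 = 0.335; P(AgeGroup=45-59 | Preference=OptB) = 0.038/0.335 = 0.11343.
P(Preference=OptC) = 0.096 + 0.008 + 0.138 + 0.037 = 0.279; P(AgeGroup=45-59 | Preference=OptC) = 0.138/0.279 = 0.49462.
Difference = -0.3812.

-0.3812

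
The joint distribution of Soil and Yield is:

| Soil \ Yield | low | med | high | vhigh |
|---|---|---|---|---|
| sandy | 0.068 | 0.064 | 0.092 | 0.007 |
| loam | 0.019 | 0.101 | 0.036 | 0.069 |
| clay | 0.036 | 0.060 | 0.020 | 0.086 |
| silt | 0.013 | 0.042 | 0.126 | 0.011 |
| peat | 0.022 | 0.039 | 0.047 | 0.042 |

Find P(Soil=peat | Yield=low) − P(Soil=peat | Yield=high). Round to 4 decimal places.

P(Yield=low) = 0.068 + 0.019 + 0.036 + 0.013 + 0.022 = 0.158; P(Soil=peat | Yield=low) = 0.022/0.158 = 0.13924.
P(Yield=high) = 0.092 + 0.036 + 0.020 + 0.126 + 0.047 = 0.321; P(Soil=peat | Yield=high) = 0.047/0.321 = 0.14642.
Difference = -0.0072.

-0.0072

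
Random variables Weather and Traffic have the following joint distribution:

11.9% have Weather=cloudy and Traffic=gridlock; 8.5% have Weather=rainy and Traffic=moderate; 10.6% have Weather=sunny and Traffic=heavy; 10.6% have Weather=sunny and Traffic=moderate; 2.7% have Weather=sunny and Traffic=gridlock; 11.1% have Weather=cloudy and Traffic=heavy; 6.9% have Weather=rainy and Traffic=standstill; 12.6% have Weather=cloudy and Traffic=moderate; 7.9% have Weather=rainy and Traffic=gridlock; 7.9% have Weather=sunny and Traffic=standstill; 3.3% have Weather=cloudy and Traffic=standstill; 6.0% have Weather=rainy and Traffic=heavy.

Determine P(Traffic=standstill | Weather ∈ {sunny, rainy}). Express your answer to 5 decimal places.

P(Weather=sunny) = 0.106 + 0.106 + 0.027 + 0.079 = 0.318.
P(Weather=rainy) = 0.085 + 0.060 + 0.079 + 0.069 = 0.293.
P(Weather ∈ {sunny, rainy}) = 0.318 + 0.293 = 0.611; P(Traffic=standstill, Weather ∈ {sunny, rainy}) = 0.079 + 0.069 = 0.148.
P(Traffic=standstill | Weather ∈ {sunny, rainy}) = 0.148/0.611 = 0.24223.

0.24223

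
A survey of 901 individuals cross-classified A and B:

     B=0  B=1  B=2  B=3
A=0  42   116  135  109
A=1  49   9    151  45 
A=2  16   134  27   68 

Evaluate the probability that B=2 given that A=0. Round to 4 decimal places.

0.3358

Total with A=0: 42 + 116 + 135 + 109 = 402.
P(B=2 | A=0) = 135/402 = 0.3358.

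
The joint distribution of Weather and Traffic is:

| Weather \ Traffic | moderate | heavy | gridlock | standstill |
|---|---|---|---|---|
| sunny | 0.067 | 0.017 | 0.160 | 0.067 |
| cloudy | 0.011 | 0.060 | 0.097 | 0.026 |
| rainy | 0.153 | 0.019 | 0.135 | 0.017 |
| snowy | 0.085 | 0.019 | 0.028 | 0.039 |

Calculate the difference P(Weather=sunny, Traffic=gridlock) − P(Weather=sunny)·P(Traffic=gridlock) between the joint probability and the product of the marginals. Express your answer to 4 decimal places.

P(Weather=sunny) = 0.067 + 0.017 + 0.160 + 0.067 = 0.311.
P(Traffic=gridlock) = 0.160 + 0.097 + 0.135 + 0.028 = 0.420.
P(Weather=sunny, Traffic=gridlock) − P(Weather=sunny)P(Traffic=gridlock) = 0.160 − 0.311×0.420 = 0.0294.

0.0294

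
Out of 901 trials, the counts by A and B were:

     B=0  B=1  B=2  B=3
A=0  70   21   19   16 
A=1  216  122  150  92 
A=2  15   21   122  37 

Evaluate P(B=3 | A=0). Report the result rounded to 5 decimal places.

Total with A=0: 70 + 21 + 19 + 16 = 126.
P(B=3 | A=0) = 16/126 = 0.12698.

0.12698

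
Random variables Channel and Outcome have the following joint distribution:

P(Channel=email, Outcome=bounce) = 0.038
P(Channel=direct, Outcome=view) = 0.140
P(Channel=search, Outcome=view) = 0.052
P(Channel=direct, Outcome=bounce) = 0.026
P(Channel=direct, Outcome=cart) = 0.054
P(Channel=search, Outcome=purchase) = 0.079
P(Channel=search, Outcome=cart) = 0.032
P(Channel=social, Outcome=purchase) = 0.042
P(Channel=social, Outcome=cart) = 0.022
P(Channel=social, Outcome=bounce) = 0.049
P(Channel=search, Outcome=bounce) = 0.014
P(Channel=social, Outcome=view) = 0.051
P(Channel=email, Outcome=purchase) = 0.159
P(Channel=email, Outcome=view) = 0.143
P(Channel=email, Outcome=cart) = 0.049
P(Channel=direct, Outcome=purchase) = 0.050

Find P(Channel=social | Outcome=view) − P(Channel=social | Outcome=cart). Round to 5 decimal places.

P(Outcome=view) = 0.143 + 0.052 + 0.051 + 0.140 = 0.386; P(Channel=social | Outcome=view) = 0.051/0.386 = 0.132124.
P(Outcome=cart) = 0.049 + 0.032 + 0.022 + 0.054 = 0.157; P(Channel=social | Outcome=cart) = 0.022/0.157 = 0.140127.
Difference = -0.00800.

-0.00800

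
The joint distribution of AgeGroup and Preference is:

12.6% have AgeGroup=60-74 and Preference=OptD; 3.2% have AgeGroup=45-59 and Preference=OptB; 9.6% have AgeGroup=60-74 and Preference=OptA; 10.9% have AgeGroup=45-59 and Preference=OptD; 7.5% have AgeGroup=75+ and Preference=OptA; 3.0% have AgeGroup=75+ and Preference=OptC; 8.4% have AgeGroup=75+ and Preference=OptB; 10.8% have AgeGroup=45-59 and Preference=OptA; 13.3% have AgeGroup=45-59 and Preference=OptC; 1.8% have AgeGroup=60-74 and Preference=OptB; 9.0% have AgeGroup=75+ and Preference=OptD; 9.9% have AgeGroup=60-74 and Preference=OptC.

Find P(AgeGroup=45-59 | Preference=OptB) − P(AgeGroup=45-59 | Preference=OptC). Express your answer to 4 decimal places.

P(Preference=OptB) = 0.032 + 0.018 + 0.084 = 0.134; P(AgeGroup=45-59 | Preference=OptB) = 0.032/0.134 = 0.23881.
P(Preference=OptC) = 0.133 + 0.099 + 0.030 = 0.262; P(AgeGroup=45-59 | Preference=OptC) = 0.133/0.262 = 0.50763.
Difference = -0.2688.

-0.2688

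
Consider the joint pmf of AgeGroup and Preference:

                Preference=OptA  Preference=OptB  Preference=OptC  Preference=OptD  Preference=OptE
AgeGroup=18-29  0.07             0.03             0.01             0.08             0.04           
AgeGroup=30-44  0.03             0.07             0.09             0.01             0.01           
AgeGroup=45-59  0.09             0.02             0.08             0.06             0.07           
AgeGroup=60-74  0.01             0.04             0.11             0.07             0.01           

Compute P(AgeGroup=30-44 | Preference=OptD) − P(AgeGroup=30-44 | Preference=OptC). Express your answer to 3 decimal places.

P(Preference=OptD) = 0.08 + 0.01 + 0.06 + 0.07 = 0.22; P(AgeGroup=30-44 | Preference=OptD) = 0.01/0.22 = 0.0455.
P(Preference=OptC) = 0.01 + 0.09 + 0.08 + 0.11 = 0.29; P(AgeGroup=30-44 | Preference=OptC) = 0.09/0.29 = 0.3103.
Difference = -0.265.

-0.265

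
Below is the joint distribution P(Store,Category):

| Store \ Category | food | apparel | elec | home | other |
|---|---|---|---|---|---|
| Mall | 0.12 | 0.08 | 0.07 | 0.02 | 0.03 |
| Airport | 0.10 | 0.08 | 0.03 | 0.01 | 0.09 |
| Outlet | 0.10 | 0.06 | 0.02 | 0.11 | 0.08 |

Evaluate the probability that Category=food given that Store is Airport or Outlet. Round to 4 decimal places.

P(Store=Airport) = 0.10 + 0.08 + 0.03 + 0.01 + 0.09 = 0.31.
P(Store=Outlet) = 0.10 + 0.06 + 0.02 + 0.11 + 0.08 = 0.37.
P(Store ∈ {Airport, Outlet}) = 0.31 + 0.37 = 0.68; P(Category=food, Store ∈ {Airport, Outlet}) = 0.10 + 0.10 = 0.20.
P(Category=food | Store ∈ {Airport, Outlet}) = 0.20/0.68 = 0.2941.

0.2941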